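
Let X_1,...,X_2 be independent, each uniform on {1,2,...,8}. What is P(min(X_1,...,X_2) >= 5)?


P(min >= 5) = P(all X_i >= 5) = (P(X_1 >= 5))^2
= (4/8)^2 = (1/2)^2 = 1/4

1/4


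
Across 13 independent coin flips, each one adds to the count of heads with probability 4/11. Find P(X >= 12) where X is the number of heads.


P(X>=12) = P(X=12) + P(X=13)
= 1526726656/34522712143931 + 67108864/34522712143931
= 1593835520/34522712143931

1593835520/34522712143931


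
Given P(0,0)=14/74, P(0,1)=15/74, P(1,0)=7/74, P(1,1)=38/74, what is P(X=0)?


P(X=0) = P(0,0)+P(0,1) = 14/74 + 15/74 = 29/74

29/74


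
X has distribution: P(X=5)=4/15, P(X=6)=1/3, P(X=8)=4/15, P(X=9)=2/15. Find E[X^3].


E[X^3] = sum(g(x)*P(x))
= 125*4/15 + 216*1/3 + 512*4/15 + 729*2/15
= 5086/15

5086/15


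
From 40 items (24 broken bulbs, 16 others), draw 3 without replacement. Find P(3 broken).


P(X=3) = C(24,3)*C(16,0) / C(40,3)
= 2024*1 / 9880
= 2024/9880 = 253/1235

253/1235


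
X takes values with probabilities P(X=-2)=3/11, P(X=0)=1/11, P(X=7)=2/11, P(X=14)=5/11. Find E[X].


E[X] = sum(x * P(x))
= -2*3/11 + 0*1/11 + 7*2/11 + 14*5/11
= 78/11

78/11


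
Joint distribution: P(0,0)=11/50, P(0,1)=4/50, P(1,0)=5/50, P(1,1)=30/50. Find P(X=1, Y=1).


Read from table: P(X=1, Y=1) = 30/50 = 3/5

3/5


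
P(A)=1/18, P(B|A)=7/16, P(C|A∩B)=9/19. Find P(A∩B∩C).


P(A∩B∩C) = P(A) * P(B|A) * P(C|A∩B)
= 1/18 * 7/16 * 9/19
= 7/288 * 9/19 = 7/608

7/608


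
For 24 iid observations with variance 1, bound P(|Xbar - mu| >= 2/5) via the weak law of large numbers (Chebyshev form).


Var(Xbar) = Var(X)/n = 1/24
Chebyshev: P(|Xbar-mu| >= 2/5) <= Var(Xbar)/(2/5)^2 = (1/24)/(4/25) = 25/96

25/96


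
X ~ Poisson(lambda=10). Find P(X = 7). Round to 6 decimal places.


P(X=7) = e^(-10) * 10^7 / 7!
≈ 0.00004539992976 * 10000000 / 5040
≈ 0.090079

0.090079


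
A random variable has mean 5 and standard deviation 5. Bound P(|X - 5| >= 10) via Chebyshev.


k = 10/5 = 2
Chebyshev: P(|X-mu| >= k*sigma) <= 1/k^2 = 1/2^2 = 1/4

1/4


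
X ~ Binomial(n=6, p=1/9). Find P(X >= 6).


P(X>=6) = P(X=6)
= 1/531441
= 1/531441

1/531441


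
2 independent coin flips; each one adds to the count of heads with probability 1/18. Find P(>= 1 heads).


P(at least one) = 1 - P(none)
P(none) = (1 - 1/18)^2 = (17/18)^2 = 289/324
P(at least one) = 1 - 289/324 = 35/324

35/324


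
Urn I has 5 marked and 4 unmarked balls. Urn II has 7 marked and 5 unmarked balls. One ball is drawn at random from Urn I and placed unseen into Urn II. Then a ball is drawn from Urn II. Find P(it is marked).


P(transfer marked) = 5/9; P(transfer unmarked) = 4/9
If marked transferred: Urn II has 8 marked of 13, so P(marked|marked moved) = 8/13
If unmarked transferred: Urn II has 7 marked of 13, so P(marked|unmarked moved) = 7/13
By total probability: P(marked) = 5/9*8/13 + 4/9*7/13 = 68/117

68/117


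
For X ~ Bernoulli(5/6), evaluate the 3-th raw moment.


For Bernoulli: X in {0,1}
E[X^3] = 0^3*(1-5/6) + 1^3*5/6 = 5/6

5/6


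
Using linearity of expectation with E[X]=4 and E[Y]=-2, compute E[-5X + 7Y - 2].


E[-5X + 7Y - 2] = -5*E[X] + 7*E[Y] - 2
= (-5)*(4) + (7)*(-2) + (-2)
= -20 - 14 - 2 = -36

-36


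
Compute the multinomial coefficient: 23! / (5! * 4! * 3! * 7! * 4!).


23! = 25852016738884976640000
Denominator: 5!=120 * 4!=24 * 3!=6 * 7!=5040 * 4!=24
Coefficient = 25852016738884976640000 / 2090188800 = 12368268712800

12368268712800


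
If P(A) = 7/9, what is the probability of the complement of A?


P(A') = 1 - P(A) = 1 - 7/9 = 2/9

2/9


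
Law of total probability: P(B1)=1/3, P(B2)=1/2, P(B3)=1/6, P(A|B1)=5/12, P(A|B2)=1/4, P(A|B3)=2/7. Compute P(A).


P(A) = P(A|B1)P(B1) + P(A|B2)P(B2) + P(A|B3)P(B3)
= 5/12*1/3 + 1/4*1/2 + 2/7*1/6
= 5/36 + 1/8 + 1/21 = 157/504

157/504


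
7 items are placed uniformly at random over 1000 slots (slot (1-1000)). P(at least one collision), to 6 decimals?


P(all different) = prod((1000-i)/1000 for i=0..6) = 0.979174
P(at least one match) = 1 - 0.979174 = 0.020826

0.020826


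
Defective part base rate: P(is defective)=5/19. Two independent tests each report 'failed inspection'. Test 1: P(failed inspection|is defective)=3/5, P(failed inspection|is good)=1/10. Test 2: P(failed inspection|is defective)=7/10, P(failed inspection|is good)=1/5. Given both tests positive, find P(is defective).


After test 1: P(+) = 3/5*5/19 + 1/10*14/19 = 22/95
P(B|+) = (3/19)/(22/95) = 15/22
After test 2 (use post1 as new prior): P(+) = 7/10*15/22 + 1/5*7/22 = 119/220
P(B|+,+) = (21/44)/(119/220) = 15/17

15/17


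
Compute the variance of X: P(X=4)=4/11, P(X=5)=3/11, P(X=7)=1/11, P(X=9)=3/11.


E[X] = 65/11, E[X^2] = 431/11
Var(X) = E[X^2] - (E[X])^2 = 431/11 - (65/11)^2 = 516/121

516/121


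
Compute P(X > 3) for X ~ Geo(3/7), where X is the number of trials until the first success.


P(X > 3) = P(first 3 trials all fail) = (1-p)^3 = (4/7)^3 = 64/343

64/343


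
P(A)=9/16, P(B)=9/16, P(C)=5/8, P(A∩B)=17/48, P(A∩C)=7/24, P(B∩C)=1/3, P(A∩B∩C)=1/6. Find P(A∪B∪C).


P(A∪B∪C) = P(A)+P(B)+P(C) - P(AB)-P(AC)-P(BC) + P(ABC)
= 9/16+9/16+5/8 - 17/48-7/24-1/3 + 1/6
= 15/16

15/16


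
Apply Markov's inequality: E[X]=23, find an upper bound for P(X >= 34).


Markov: P(X >= a) <= E[X]/a
P(X >= 34) <= 23/34

23/34


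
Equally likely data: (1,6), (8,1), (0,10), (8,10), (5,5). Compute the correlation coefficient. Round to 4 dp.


Cov(X,Y) = -4.3600, Var(X) = 11.4400, Var(Y) = 11.4400
rho = Cov/(sqrt(VarX)*sqrt(VarY)) = -0.3811

-0.3811


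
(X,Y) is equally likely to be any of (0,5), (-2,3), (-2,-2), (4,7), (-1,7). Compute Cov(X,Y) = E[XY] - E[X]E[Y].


E[X]=-1/5, E[Y]=4, E[XY]=19/5
Cov(X,Y) = E[XY] - E[X]E[Y] = 19/5 + 1/5*4 = 23/5

23/5


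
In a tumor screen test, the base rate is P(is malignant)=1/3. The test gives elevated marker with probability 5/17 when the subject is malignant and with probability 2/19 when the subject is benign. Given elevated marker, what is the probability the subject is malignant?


P(A) = P(A|B)P(B) + P(A|B')P(B') = 5/17*1/3 + 2/19*2/3 = 163/969
P(B|A) = P(A|B)P(B)/P(A) = (5/51)/(163/969) = 95/163

95/163


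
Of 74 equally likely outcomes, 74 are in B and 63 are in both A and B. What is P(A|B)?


P(A|B) = P(A∩B)/P(B) = (63/74)/(74/74) = 63/74

63/74


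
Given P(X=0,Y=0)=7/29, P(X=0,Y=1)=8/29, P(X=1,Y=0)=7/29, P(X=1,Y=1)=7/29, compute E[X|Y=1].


P(Y=1) = 15/29
E[X|Y=1] = (0*8 + 1*7)/15 = 7/15

7/15


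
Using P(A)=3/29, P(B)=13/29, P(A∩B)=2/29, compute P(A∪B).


P(A∪B) = P(A) + P(B) - P(A∩B)
= 3/29 + 13/29 - 2/29 = 14/29

14/29


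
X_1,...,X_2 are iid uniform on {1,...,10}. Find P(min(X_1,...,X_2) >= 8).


P(min >= 8) = P(all X_i >= 8) = (P(X_1 >= 8))^2
= (3/10)^2 = 9/100

9/100


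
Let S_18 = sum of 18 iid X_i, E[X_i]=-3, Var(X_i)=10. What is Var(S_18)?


By independence, Var(S_n) = n*Var(X_1) = 18*10 = 180

180


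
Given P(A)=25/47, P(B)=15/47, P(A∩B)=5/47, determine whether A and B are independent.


P(A)*P(B) = 25/47*15/47 = 375/2209
P(A∩B) = 5/47 != 375/2209, so not independent

No, A and B are not independent


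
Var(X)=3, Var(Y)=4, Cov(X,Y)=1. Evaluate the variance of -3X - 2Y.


Var(-3X - 2Y) = (-3)^2*Var(X) + (-2)^2*Var(Y) + 2*(-3)*(-2)*Cov(X,Y)
= 9*3 + 4*4 + 12*1
= 27 + 16 + 12 = 55

55


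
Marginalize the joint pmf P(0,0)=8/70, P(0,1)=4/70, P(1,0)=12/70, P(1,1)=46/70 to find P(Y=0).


P(Y=0) = P(0,0)+P(1,0) = 8/70 + 12/70 = 20/70 = 2/7

2/7


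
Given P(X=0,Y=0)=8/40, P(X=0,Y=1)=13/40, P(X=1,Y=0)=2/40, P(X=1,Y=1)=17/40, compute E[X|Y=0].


P(Y=0) = 10/40
E[X|Y=0] = (0*8 + 1*2)/10 = 2/10 = 1/5

1/5


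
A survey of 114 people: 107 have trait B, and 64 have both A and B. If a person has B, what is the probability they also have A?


P(A|B) = P(A∩B)/P(B) = (64/114)/(107/114) = 64/107

64/107


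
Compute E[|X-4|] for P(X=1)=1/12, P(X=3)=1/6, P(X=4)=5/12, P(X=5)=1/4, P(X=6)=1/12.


E[|X-4|] = sum(g(x)*P(x))
= 3*1/12 + 1*1/6 + 0*5/12 + 1*1/4 + 2*1/12
= 5/6

5/6


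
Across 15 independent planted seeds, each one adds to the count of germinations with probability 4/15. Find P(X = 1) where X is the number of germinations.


P(X=1) = C(15,1) * p^1 * (1-p)^14
= 15 * 4/15 * 379749833583241/29192926025390625
= 1518999334332964/29192926025390625

1518999334332964/29192926025390625


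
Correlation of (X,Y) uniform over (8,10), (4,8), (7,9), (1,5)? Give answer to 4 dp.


Cov(X,Y) = 5.0000, Var(X) = 7.5000, Var(Y) = 3.5000
rho = Cov/(sqrt(VarX)*sqrt(VarY)) = 0.9759

0.9759


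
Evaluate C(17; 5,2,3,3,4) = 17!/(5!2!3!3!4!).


17! = 355687428096000
Denominator: 5!=120 * 2!=2 * 3!=6 * 3!=6 * 4!=24
Coefficient = 355687428096000 / 207360 = 1715313600

1715313600


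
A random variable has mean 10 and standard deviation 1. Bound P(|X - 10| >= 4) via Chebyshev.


k = 4/1 = 4
Chebyshev: P(|X-mu| >= k*sigma) <= 1/k^2 = 1/4^2 = 1/16

1/16


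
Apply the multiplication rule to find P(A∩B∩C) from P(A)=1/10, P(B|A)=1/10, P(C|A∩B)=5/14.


P(A∩B∩C) = P(A) * P(B|A) * P(C|A∩B)
= 1/10 * 1/10 * 5/14
= 1/100 * 5/14 = 1/280

1/280


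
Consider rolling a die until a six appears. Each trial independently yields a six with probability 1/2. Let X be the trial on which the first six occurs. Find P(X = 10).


P(X=10) = (1-p)^9 * p = (1/2)^9 * 1/2
= 1/512 * 1/2 = 1/1024

1/1024


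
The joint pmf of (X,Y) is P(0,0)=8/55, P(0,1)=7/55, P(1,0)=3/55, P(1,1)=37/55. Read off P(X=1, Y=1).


Read from table: P(X=1, Y=1) = 37/55

37/55


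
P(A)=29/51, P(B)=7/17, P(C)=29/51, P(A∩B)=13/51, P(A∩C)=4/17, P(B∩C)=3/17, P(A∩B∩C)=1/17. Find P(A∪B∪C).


P(A∪B∪C) = P(A)+P(B)+P(C) - P(AB)-P(AC)-P(BC) + P(ABC)
= 29/51+7/17+29/51 - 13/51-4/17-3/17 + 1/17
= 16/17

16/17


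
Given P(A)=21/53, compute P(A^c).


P(A') = 1 - P(A) = 1 - 21/53 = 32/53

32/53


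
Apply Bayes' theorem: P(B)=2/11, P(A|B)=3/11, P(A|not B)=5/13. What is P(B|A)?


P(A) = P(A|B)P(B) + P(A|B')P(B') = 3/11*2/11 + 5/13*9/11 = 573/1573
P(B|A) = P(A|B)P(B)/P(A) = (6/121)/(573/1573) = 26/191

26/191


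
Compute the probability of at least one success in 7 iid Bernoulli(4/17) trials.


P(at least one) = 1 - P(none)
P(none) = (1 - 4/17)^7 = (13/17)^7 = 62748517/410338673
P(at least one) = 1 - 62748517/410338673 = 347590156/410338673

347590156/410338673


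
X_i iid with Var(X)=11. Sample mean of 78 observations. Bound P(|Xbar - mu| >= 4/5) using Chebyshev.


Var(Xbar) = Var(X)/n = 11/78
Chebyshev: P(|Xbar-mu| >= 4/5) <= Var(Xbar)/(4/5)^2 = (11/78)/(16/25) = 275/1248

275/1248


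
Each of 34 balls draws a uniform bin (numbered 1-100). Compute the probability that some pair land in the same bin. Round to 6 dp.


P(all different) = prod((100-i)/100 for i=0..33) = 0.001714
P(at least one match) = 1 - 0.001714 = 0.998286

0.998286


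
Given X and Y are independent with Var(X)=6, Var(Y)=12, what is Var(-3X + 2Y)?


Independence => Cov(X,Y)=0
Var(-3X + 2Y) = (-3)^2*Var(X) + 2^2*Var(Y)
= 9*6 + 4*12 = 102

102


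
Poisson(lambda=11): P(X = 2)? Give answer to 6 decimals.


P(X=2) = e^(-11) * 11^2 / 2!
≈ 0.00001670170079 * 121 / 2
≈ 0.001010

0.001010


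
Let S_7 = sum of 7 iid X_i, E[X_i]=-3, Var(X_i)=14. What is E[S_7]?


E[S_n] = n*E[X_1] = 7*-3 = -21

-21


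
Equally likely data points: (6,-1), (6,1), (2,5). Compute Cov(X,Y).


E[X]=14/3, E[Y]=5/3, E[XY]=10/3
Cov(X,Y) = E[XY] - E[X]E[Y] = 10/3 - 14/3*5/3 = -40/9

-40/9


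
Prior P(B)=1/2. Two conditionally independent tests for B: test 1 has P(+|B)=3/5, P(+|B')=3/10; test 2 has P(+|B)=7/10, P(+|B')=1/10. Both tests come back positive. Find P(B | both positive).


After test 1: P(+) = 3/5*1/2 + 3/10*1/2 = 9/20
P(B|+) = (3/10)/(9/20) = 2/3
After test 2 (use post1 as new prior): P(+) = 7/10*2/3 + 1/10*1/3 = 1/2
P(B|+,+) = (7/15)/(1/2) = 14/15

14/15


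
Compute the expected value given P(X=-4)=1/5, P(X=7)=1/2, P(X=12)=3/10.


E[X] = sum(x * P(x))
= -4*1/5 + 7*1/2 + 12*3/10
= 63/10

63/10


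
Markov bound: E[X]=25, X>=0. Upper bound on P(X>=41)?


Markov: P(X >= a) <= E[X]/a
P(X >= 41) <= 25/41

25/41


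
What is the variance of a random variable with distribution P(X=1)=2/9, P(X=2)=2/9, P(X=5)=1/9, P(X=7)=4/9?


E[X] = 13/3, E[X^2] = 77/3
Var(X) = E[X^2] - (E[X])^2 = 77/3 - (13/3)^2 = 62/9

62/9


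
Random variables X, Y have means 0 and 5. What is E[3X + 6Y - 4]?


E[3X + 6Y - 4] = 3*E[X] + 6*E[Y] - 4
= (3)*(0) + (6)*(5) + (-4)
= 0 + 30 - 4 = 26

26


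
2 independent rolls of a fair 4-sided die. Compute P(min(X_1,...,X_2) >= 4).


P(min >= 4) = P(all X_i >= 4) = (P(X_1 >= 4))^2
= (1/4)^2 = 1/16

1/16


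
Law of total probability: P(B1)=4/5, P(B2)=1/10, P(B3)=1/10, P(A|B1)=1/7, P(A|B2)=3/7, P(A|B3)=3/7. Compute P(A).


P(A) = P(A|B1)P(B1) + P(A|B2)P(B2) + P(A|B3)P(B3)
= 1/7*4/5 + 3/7*1/10 + 3/7*1/10
= 4/35 + 3/70 + 3/70 = 1/5

1/5


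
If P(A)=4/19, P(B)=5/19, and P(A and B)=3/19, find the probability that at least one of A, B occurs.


P(A∪B) = P(A) + P(B) - P(A∩B)
= 4/19 + 5/19 - 3/19 = 6/19

6/19


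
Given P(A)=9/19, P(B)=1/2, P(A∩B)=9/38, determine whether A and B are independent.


P(A)*P(B) = 9/19*1/2 = 9/38
P(A∩B) = 9/38, which equals P(A)P(B), so independent

Yes, A and B are independent


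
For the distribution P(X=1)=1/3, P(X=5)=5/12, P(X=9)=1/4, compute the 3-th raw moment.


E[X^3] = sum(x^3 * P(x))
= 1*1/3 + 125*5/12 + 729*1/4
= 704/3

704/3


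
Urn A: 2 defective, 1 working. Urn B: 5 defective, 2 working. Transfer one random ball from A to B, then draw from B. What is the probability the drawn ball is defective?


P(transfer defective) = 2/3; P(transfer working) = 1/3
If defective transferred: Urn II has 6 defective of 8, so P(defective|defective moved) = 3/4
If working transferred: Urn II has 5 defective of 8, so P(defective|working moved) = 5/8
By total probability: P(defective) = 2/3*3/4 + 1/3*5/8 = 17/24

17/24


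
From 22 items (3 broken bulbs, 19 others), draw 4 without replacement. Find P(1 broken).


P(X=1) = C(3,1)*C(19,3) / C(22,4)
= 3*969 / 7315
= 2907/7315 = 153/385

153/385


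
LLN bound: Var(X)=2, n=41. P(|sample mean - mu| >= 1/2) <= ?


Var(Xbar) = Var(X)/n = 2/41
Chebyshev: P(|Xbar-mu| >= 1/2) <= Var(Xbar)/(1/2)^2 = (2/41)/(1/4) = 8/41

8/41


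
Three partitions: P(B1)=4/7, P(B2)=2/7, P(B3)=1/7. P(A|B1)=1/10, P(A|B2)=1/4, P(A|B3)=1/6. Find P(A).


P(A) = P(A|B1)P(B1) + P(A|B2)P(B2) + P(A|B3)P(B3)
= 1/10*4/7 + 1/4*2/7 + 1/6*1/7
= 2/35 + 1/14 + 1/42 = 16/105

16/105


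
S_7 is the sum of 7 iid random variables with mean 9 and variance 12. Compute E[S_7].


E[S_n] = n*E[X_1] = 7*9 = 63

63


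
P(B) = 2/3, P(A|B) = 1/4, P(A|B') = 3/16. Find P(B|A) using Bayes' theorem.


P(A) = P(A|B)P(B) + P(A|B')P(B') = 1/4*2/3 + 3/16*1/3 = 11/48
P(B|A) = P(A|B)P(B)/P(A) = (1/6)/(11/48) = 8/11

8/11


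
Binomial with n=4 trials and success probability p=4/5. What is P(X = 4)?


P(X=4) = C(4,4) * p^4 * (1-p)^0
= 1 * 256/625 * 1
= 256/625

256/625


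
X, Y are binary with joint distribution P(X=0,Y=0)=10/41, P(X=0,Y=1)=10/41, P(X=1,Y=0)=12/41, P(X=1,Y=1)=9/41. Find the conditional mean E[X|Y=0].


P(Y=0) = 22/41
E[X|Y=0] = (0*10 + 1*12)/22 = 12/22 = 6/11

6/11


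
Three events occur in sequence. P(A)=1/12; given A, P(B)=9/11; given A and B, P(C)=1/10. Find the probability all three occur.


P(A∩B∩C) = P(A) * P(B|A) * P(C|A∩B)
= 1/12 * 9/11 * 1/10
= 3/44 * 1/10 = 3/440

3/440


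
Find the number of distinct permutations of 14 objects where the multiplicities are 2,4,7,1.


14! = 87178291200
Denominator: 2!=2 * 4!=24 * 7!=5040 * 1!=1
Coefficient = 87178291200 / 241920 = 360360

360360


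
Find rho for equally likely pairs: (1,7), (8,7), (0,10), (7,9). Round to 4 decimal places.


Cov(X,Y) = -1.5000, Var(X) = 12.5000, Var(Y) = 1.6875
rho = Cov/(sqrt(VarX)*sqrt(VarY)) = -0.3266

-0.3266


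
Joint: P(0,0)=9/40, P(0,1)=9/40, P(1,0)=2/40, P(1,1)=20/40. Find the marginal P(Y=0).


P(Y=0) = P(0,0)+P(1,0) = 9/40 + 2/40 = 11/40

11/40


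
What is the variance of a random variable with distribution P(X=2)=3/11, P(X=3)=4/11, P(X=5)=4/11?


E[X] = 38/11, E[X^2] = 148/11
Var(X) = E[X^2] - (E[X])^2 = 148/11 - (38/11)^2 = 184/121

184/121


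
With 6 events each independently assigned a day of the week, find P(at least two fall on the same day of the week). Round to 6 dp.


P(all different) = prod((7-i)/7 for i=0..5) = 0.042839
P(at least one match) = 1 - 0.042839 = 0.957161

0.957161


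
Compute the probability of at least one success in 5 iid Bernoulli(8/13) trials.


P(at least one) = 1 - P(none)
P(none) = (1 - 8/13)^5 = (5/13)^5 = 3125/371293
P(at least one) = 1 - 3125/371293 = 368168/371293

368168/371293


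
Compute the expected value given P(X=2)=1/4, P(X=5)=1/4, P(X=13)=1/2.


E[X] = sum(x * P(x))
= 2*1/4 + 5*1/4 + 13*1/2
= 33/4

33/4


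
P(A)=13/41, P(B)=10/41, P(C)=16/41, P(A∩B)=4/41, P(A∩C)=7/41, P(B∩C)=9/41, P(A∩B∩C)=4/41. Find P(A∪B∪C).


P(A∪B∪C) = P(A)+P(B)+P(C) - P(AB)-P(AC)-P(BC) + P(ABC)
= 13/41+10/41+16/41 - 4/41-7/41-9/41 + 4/41
= 23/41

23/41


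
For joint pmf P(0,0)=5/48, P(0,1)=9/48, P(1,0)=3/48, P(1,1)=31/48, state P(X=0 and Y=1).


Read from table: P(X=0, Y=1) = 9/48 = 3/16

3/16


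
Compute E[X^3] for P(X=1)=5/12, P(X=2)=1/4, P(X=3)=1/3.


E[X^3] = sum(g(x)*P(x))
= 1*5/12 + 8*1/4 + 27*1/3
= 137/12

137/12


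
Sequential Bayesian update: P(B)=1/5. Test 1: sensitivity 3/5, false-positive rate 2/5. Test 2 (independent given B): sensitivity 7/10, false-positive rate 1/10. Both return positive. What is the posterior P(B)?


After test 1: P(+) = 3/5*1/5 + 2/5*4/5 = 11/25
P(B|+) = (3/25)/(11/25) = 3/11
After test 2 (use post1 as new prior): P(+) = 7/10*3/11 + 1/10*8/11 = 29/110
P(B|+,+) = (21/110)/(29/110) = 21/29

21/29


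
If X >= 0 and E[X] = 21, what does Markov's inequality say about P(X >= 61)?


Markov: P(X >= a) <= E[X]/a
P(X >= 61) <= 21/61

21/61


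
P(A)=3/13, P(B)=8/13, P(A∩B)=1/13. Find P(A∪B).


P(A∪B) = P(A) + P(B) - P(A∩B)
= 3/13 + 8/13 - 1/13 = 10/13

10/13


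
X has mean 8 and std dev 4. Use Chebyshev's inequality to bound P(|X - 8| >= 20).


k = 20/4 = 5
Chebyshev: P(|X-mu| >= k*sigma) <= 1/k^2 = 1/5^2 = 1/25

1/25


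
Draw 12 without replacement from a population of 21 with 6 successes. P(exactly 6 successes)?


P(X=6) = C(6,6)*C(15,6) / C(21,12)
= 1*5005 / 293930
= 5005/293930 = 11/646

11/646


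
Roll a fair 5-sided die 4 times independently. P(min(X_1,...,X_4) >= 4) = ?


P(min >= 4) = P(all X_i >= 4) = (P(X_1 >= 4))^4
= (2/5)^4 = 16/625

16/625


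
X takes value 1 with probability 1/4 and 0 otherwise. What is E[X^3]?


For Bernoulli: X in {0,1}
E[X^3] = 0^3*(1-1/4) + 1^3*1/4 = 1/4

1/4


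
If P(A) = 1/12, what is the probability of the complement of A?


P(A') = 1 - P(A) = 1 - 1/12 = 11/12

11/12


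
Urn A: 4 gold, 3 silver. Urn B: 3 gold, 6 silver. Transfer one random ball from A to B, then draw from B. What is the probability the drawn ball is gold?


P(transfer gold) = 4/7; P(transfer silver) = 3/7
If gold transferred: Urn II has 4 gold of 10, so P(gold|gold moved) = 2/5
If silver transferred: Urn II has 3 gold of 10, so P(gold|silver moved) = 3/10
By total probability: P(gold) = 4/7*2/5 + 3/7*3/10 = 5/14

5/14


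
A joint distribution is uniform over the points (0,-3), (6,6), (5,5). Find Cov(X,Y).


E[X]=11/3, E[Y]=8/3, E[XY]=61/3
Cov(X,Y) = E[XY] - E[X]E[Y] = 61/3 - 11/3*8/3 = 95/9

95/9


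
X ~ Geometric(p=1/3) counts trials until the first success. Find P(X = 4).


P(X=4) = (1-p)^3 * p = (2/3)^3 * 1/3
= 8/27 * 1/3 = 8/81

8/81


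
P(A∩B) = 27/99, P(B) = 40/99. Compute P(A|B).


P(A|B) = P(A∩B)/P(B) = (27/99)/(40/99) = 27/40

27/40


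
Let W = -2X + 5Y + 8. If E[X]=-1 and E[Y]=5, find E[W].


E[-2X + 5Y + 8] = -2*E[X] + 5*E[Y] + 8
= (-2)*(-1) + (5)*(5) + (8)
= 2 + 25 + 8 = 35

35


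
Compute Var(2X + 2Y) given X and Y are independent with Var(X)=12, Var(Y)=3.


Independence => Cov(X,Y)=0
Var(2X + 2Y) = 2^2*Var(X) + 2^2*Var(Y)
= 4*12 + 4*3 = 60

60


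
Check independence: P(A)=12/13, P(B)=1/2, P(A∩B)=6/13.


P(A)*P(B) = 12/13*1/2 = 6/13
P(A∩B) = 6/13, which equals P(A)P(B), so independent

Yes, A and B are independent


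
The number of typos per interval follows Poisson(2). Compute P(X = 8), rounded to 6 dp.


P(X=8) = e^(-2) * 2^8 / 8!
≈ 0.1353352832 * 256 / 40320
≈ 0.000859

0.000859


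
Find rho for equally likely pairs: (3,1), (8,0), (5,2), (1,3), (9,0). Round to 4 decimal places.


Cov(X,Y) = -3.0400, Var(X) = 8.9600, Var(Y) = 1.3600
rho = Cov/(sqrt(VarX)*sqrt(VarY)) = -0.8709

-0.8709


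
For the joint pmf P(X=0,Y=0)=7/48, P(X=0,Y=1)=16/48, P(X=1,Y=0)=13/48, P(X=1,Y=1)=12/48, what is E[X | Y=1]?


P(Y=1) = 28/48
E[X|Y=1] = (0*16 + 1*12)/28 = 12/28 = 3/7

3/7


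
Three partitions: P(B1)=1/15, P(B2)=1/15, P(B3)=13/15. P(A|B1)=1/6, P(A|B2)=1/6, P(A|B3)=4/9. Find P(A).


P(A) = P(A|B1)P(B1) + P(A|B2)P(B2) + P(A|B3)P(B3)
= 1/6*1/15 + 1/6*1/15 + 4/9*13/15
= 1/90 + 1/90 + 52/135 = 11/27

11/27


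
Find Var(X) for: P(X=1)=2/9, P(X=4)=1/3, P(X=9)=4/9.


E[X] = 50/9, E[X^2] = 374/9
Var(X) = E[X^2] - (E[X])^2 = 374/9 - (50/9)^2 = 866/81

866/81


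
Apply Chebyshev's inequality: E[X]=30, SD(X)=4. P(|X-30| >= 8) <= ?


k = 8/4 = 2
Chebyshev: P(|X-mu| >= k*sigma) <= 1/k^2 = 1/2^2 = 1/4

1/4


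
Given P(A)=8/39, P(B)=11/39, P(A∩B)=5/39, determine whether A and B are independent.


P(A)*P(B) = 8/39*11/39 = 88/1521
P(A∩B) = 5/39 != 88/1521, so not independent

No, A and B are not independent


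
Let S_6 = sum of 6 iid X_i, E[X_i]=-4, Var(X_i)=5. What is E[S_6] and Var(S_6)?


E[S_n] = n*mu = 6*-4 = -24
Var(S_n) = n*sigma^2 = 6*5 = 30

E[S_6]=-24, Var(S_6)=30


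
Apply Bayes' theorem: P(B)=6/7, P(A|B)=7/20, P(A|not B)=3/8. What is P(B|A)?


P(A) = P(A|B)P(B) + P(A|B')P(B') = 7/20*6/7 + 3/8*1/7 = 99/280
P(B|A) = P(A|B)P(B)/P(A) = (3/10)/(99/280) = 28/33

28/33


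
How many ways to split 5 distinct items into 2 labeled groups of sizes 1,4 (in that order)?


5! = 120
Denominator: 1!=1 * 4!=24
Coefficient = 120 / 24 = 5

5


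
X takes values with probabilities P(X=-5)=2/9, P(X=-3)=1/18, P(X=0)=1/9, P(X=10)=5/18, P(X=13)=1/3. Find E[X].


E[X] = sum(x * P(x))
= -5*2/9 - 3*1/18 + 0*1/9 + 10*5/18 + 13*1/3
= 35/6

35/6


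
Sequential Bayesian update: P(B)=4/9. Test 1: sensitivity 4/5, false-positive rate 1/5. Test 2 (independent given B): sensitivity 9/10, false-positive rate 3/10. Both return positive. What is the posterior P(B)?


After test 1: P(+) = 4/5*4/9 + 1/5*5/9 = 7/15
P(B|+) = (16/45)/(7/15) = 16/21
After test 2 (use post1 as new prior): P(+) = 9/10*16/21 + 3/10*5/21 = 53/70
P(B|+,+) = (24/35)/(53/70) = 48/53

48/53


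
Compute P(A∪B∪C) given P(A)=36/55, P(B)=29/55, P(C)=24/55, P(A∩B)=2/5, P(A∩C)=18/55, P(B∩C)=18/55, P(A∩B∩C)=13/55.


P(A∪B∪C) = P(A)+P(B)+P(C) - P(AB)-P(AC)-P(BC) + P(ABC)
= 36/55+29/55+24/55 - 2/5-18/55-18/55 + 13/55
= 4/5

4/5


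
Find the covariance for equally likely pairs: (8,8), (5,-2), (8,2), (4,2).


E[X]=25/4, E[Y]=5/2, E[XY]=39/2
Cov(X,Y) = E[XY] - E[X]E[Y] = 39/2 - 25/4*5/2 = 31/8

31/8


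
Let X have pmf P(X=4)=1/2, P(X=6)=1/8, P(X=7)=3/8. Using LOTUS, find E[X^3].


E[X^3] = sum(g(x)*P(x))
= 64*1/2 + 216*1/8 + 343*3/8
= 1501/8

1501/8


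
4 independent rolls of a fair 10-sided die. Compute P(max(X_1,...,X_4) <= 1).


P(max <= 1) = P(all X_i <= 1) = (P(X_1 <= 1))^4
= (1/10)^4 = 1/10000

1/10000


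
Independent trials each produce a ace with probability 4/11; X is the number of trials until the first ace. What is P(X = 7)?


P(X=7) = (1-p)^6 * p = (7/11)^6 * 4/11
= 117649/1771561 * 4/11 = 470596/19487171

470596/19487171


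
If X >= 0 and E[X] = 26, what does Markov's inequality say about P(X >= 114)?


Markov: P(X >= a) <= E[X]/a
P(X >= 114) <= 26/114 = 13/57

13/57


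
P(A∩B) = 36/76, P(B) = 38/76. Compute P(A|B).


P(A|B) = P(A∩B)/P(B) = (36/76)/(38/76) = 36/38 = 18/19

18/19


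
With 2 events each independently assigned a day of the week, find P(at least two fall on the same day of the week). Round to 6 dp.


P(all different) = prod((7-i)/7 for i=0..1) = 0.857143
P(at least one match) = 1 - 0.857143 = 0.142857

0.142857


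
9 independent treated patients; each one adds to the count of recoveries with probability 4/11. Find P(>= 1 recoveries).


P(at least one) = 1 - P(none)
P(none) = (1 - 4/11)^9 = (7/11)^9 = 40353607/2357947691
P(at least one) = 1 - 40353607/2357947691 = 2317594084/2357947691

2317594084/2357947691


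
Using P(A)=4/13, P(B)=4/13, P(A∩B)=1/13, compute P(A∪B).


P(A∪B) = P(A) + P(B) - P(A∩B)
= 4/13 + 4/13 - 1/13 = 7/13

7/13


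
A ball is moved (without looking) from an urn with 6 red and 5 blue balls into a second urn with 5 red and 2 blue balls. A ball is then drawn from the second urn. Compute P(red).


P(transfer red) = 6/11; P(transfer blue) = 5/11
If red transferred: Urn II has 6 red of 8, so P(red|red moved) = 3/4
If blue transferred: Urn II has 5 red of 8, so P(red|blue moved) = 5/8
By total probability: P(red) = 6/11*3/4 + 5/11*5/8 = 61/88

61/88


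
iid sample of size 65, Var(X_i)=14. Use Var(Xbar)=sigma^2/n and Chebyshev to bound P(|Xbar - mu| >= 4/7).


Var(Xbar) = Var(X)/n = 14/65
Chebyshev: P(|Xbar-mu| >= 4/7) <= Var(Xbar)/(4/7)^2 = (14/65)/(16/49) = 343/520

343/520


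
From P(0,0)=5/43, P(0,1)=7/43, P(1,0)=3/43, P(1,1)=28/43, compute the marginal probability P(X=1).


P(X=1) = P(1,0)+P(1,1) = 3/43 + 28/43 = 31/43

31/43


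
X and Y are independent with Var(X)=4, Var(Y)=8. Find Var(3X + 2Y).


Independence => Cov(X,Y)=0
Var(3X + 2Y) = 3^2*Var(X) + 2^2*Var(Y)
= 9*4 + 4*8 = 68

68


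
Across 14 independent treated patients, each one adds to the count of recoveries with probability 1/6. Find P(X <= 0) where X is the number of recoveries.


P(X<=0) = P(X=0)
= 6103515625/78364164096
= 6103515625/78364164096

6103515625/78364164096


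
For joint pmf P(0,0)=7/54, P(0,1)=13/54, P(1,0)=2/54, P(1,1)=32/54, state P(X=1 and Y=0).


Read from table: P(X=1, Y=0) = 2/54 = 1/27

1/27


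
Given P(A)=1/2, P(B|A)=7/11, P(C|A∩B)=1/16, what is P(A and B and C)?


P(A∩B∩C) = P(A) * P(B|A) * P(C|A∩B)
= 1/2 * 7/11 * 1/16
= 7/22 * 1/16 = 7/352

7/352


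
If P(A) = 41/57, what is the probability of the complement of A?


P(A') = 1 - P(A) = 1 - 41/57 = 16/57

16/57


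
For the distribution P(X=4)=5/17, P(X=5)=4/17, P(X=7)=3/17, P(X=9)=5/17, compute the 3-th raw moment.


E[X^3] = sum(x^3 * P(x))
= 64*5/17 + 125*4/17 + 343*3/17 + 729*5/17
= 5494/17

5494/17


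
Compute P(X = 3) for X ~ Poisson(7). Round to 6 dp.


P(X=3) = e^(-7) * 7^3 / 3!
≈ 0.0009118819656 * 343 / 6
≈ 0.052129

0.052129


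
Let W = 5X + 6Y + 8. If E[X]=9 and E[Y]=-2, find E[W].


E[5X + 6Y + 8] = 5*E[X] + 6*E[Y] + 8
= (5)*(9) + (6)*(-2) + (8)
= 45 - 12 + 8 = 41

41


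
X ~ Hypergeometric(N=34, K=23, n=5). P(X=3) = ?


P(X=3) = C(23,3)*C(11,2) / C(34,5)
= 1771*55 / 278256
= 97405/278256 = 8855/25296

8855/25296


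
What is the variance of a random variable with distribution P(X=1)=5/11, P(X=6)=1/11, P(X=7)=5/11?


E[X] = 46/11, E[X^2] = 26
Var(X) = E[X^2] - (E[X])^2 = 26 - (46/11)^2 = 1030/121

1030/121


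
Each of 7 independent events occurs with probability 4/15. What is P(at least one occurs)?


P(at least one) = 1 - P(none)
P(none) = (1 - 4/15)^7 = (11/15)^7 = 19487171/170859375
P(at least one) = 1 - 19487171/170859375 = 151372204/170859375

151372204/170859375


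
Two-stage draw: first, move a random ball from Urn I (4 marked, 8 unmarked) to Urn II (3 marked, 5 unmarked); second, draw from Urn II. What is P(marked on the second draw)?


P(transfer marked) = 4/12 = 1/3; P(transfer unmarked) = 2/3
If marked transferred: Urn II has 4 marked of 9, so P(marked|marked moved) = 4/9
If unmarked transferred: Urn II has 3 marked of 9, so P(marked|unmarked moved) = 1/3
By total probability: P(marked) = 1/3*4/9 + 2/3*1/3 = 10/27

10/27


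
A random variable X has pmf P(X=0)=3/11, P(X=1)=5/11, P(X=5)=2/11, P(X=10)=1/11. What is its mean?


E[X] = sum(x * P(x))
= 0*3/11 + 1*5/11 + 5*2/11 + 10*1/11
= 25/11

25/11


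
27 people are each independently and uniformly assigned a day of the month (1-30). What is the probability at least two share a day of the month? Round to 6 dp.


P(all different) = prod((30-i)/30 for i=0..26) = 0.000000
P(at least one match) = 1 - 0.000000 = 1.000000

1.000000


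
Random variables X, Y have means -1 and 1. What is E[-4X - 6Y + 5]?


E[-4X - 6Y + 5] = -4*E[X] - 6*E[Y] + 5
= (-4)*(-1) + (-6)*(1) + (5)
= 4 - 6 + 5 = 3

3


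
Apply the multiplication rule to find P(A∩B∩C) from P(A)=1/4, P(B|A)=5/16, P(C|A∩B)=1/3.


P(A∩B∩C) = P(A) * P(B|A) * P(C|A∩B)
= 1/4 * 5/16 * 1/3
= 5/64 * 1/3 = 5/192

5/192


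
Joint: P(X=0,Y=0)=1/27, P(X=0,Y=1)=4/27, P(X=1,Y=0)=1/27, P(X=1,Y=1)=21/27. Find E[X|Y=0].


P(Y=0) = 2/27
E[X|Y=0] = (0*1 + 1*1)/2 = 1/2

1/2


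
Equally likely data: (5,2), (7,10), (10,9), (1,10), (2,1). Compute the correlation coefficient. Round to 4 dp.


Cov(X,Y) = 4.4000, Var(X) = 10.8000, Var(Y) = 16.2400
rho = Cov/(sqrt(VarX)*sqrt(VarY)) = 0.3322

0.3322


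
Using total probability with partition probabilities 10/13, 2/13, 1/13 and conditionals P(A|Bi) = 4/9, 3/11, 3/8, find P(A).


P(A) = P(A|B1)P(B1) + P(A|B2)P(B2) + P(A|B3)P(B3)
= 4/9*10/13 + 3/11*2/13 + 3/8*1/13
= 40/117 + 6/143 + 3/104 = 4249/10296

4249/10296


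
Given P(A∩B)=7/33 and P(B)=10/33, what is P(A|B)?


P(A|B) = P(A∩B)/P(B) = (21/99)/(30/99) = 21/30 = 7/10

7/10


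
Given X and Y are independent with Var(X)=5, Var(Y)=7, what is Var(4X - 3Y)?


Independence => Cov(X,Y)=0
Var(4X - 3Y) = 4^2*Var(X) + (-3)^2*Var(Y)
= 16*5 + 9*7 = 143

143


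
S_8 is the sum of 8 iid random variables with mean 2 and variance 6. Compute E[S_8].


E[S_n] = n*E[X_1] = 8*2 = 16

16


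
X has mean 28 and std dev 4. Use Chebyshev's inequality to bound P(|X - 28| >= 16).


k = 16/4 = 4
Chebyshev: P(|X-mu| >= k*sigma) <= 1/k^2 = 1/4^2 = 1/16

1/16


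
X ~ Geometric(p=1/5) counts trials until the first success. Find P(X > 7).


P(X > 7) = P(first 7 trials all fail) = (1-p)^7 = (4/5)^7 = 16384/78125

16384/78125


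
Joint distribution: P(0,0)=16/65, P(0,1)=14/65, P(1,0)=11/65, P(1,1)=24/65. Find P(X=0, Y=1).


Read from table: P(X=0, Y=1) = 14/65

14/65


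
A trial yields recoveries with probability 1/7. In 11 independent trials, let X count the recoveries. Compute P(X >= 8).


P(X>=8) = P(X=8) + P(X=9) + P(X=10) + P(X=11)
= 35640/1977326743 + 1980/1977326743 + 66/1977326743 + 1/1977326743
= 37687/1977326743

37687/1977326743


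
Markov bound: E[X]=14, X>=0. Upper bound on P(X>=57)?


Markov: P(X >= a) <= E[X]/a
P(X >= 57) <= 14/57

14/57


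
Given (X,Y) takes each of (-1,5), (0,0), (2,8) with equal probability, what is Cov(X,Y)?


E[X]=1/3, E[Y]=13/3, E[XY]=11/3
Cov(X,Y) = E[XY] - E[X]E[Y] = 11/3 - 1/3*13/3 = 20/9

20/9


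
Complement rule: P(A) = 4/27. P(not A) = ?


P(A') = 1 - P(A) = 1 - 4/27 = 23/27

23/27


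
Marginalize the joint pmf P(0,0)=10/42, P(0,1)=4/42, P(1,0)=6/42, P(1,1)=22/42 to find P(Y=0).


P(Y=0) = P(0,0)+P(1,0) = 10/42 + 6/42 = 16/42 = 8/21

8/21


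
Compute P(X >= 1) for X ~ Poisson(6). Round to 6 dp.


P(X>=1) = 1 - P(X<=0) = 1 - (e^(-6)*6^0/0!)
≈ 1 - 0.0024787522 = 0.9975212478
≈ 0.997521

0.997521


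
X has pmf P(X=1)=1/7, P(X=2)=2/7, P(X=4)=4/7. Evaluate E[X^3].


E[X^3] = sum(x^3 * P(x))
= 1*1/7 + 8*2/7 + 64*4/7
= 39

39


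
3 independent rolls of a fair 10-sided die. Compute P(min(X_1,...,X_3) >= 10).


P(min >= 10) = P(all X_i >= 10) = (P(X_1 >= 10))^3
= (1/10)^3 = 1/1000

1/1000


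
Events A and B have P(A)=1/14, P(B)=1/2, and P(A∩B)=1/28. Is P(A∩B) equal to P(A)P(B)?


P(A)*P(B) = 1/14*1/2 = 1/28
P(A∩B) = 1/28, which equals P(A)P(B), so independent

Yes, A and B are independent


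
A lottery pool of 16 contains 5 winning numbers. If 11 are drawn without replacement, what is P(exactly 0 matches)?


P(X=0) = C(5,0)*C(11,11) / C(16,11)
= 1*1 / 4368
= 1/4368

1/4368


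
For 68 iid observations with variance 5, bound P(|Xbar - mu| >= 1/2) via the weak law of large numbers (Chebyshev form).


Var(Xbar) = Var(X)/n = 5/68
Chebyshev: P(|Xbar-mu| >= 1/2) <= Var(Xbar)/(1/2)^2 = (5/68)/(1/4) = 5/17

5/17


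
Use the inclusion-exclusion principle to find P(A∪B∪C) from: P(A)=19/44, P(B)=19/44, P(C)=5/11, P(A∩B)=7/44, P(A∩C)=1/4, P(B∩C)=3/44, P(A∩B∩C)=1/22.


P(A∪B∪C) = P(A)+P(B)+P(C) - P(AB)-P(AC)-P(BC) + P(ABC)
= 19/44+19/44+5/11 - 7/44-1/4-3/44 + 1/22
= 39/44

39/44


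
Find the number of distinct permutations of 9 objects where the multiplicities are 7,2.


9! = 362880
Denominator: 7!=5040 * 2!=2
Coefficient = 362880 / 10080 = 36

36


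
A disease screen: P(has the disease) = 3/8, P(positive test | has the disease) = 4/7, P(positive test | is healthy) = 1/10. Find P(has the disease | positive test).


P(A) = P(A|B)P(B) + P(A|B')P(B') = 4/7*3/8 + 1/10*5/8 = 31/112
P(B|A) = P(A|B)P(B)/P(A) = (3/14)/(31/112) = 24/31

24/31


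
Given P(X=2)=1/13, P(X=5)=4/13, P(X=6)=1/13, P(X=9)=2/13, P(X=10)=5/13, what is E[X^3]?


E[X^3] = sum(g(x)*P(x))
= 8*1/13 + 125*4/13 + 216*1/13 + 729*2/13 + 1000*5/13
= 7182/13

7182/13


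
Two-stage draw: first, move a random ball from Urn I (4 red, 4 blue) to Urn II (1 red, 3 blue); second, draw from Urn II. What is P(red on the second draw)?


P(transfer red) = 4/8 = 1/2; P(transfer blue) = 1/2
If red transferred: Urn II has 2 red of 5, so P(red|red moved) = 2/5
If blue transferred: Urn II has 1 red of 5, so P(red|blue moved) = 1/5
By total probability: P(red) = 1/2*2/5 + 1/2*1/5 = 3/10

3/10


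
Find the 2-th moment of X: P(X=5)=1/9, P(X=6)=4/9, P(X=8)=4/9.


E[X^2] = sum(x^2 * P(x))
= 25*1/9 + 36*4/9 + 64*4/9
= 425/9

425/9


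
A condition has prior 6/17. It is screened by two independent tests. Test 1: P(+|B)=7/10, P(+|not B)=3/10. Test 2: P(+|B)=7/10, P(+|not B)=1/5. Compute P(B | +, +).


After test 1: P(+) = 7/10*6/17 + 3/10*11/17 = 15/34
P(B|+) = (21/85)/(15/34) = 14/25
After test 2 (use post1 as new prior): P(+) = 7/10*14/25 + 1/5*11/25 = 12/25
P(B|+,+) = (49/125)/(12/25) = 49/60

49/60


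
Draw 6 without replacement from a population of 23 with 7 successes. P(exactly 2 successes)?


P(X=2) = C(7,2)*C(16,4) / C(23,6)
= 21*1820 / 100947
= 38220/100947 = 1820/4807

1820/4807


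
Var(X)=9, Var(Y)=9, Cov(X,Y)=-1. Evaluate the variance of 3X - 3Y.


Var(3X - 3Y) = 3^2*Var(X) + (-3)^2*Var(Y) + 2*3*(-3)*Cov(X,Y)
= 9*9 + 9*9 - 18*(-1)
= 81 + 81 + 18 = 180

180


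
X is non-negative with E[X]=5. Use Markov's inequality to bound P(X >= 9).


Markov: P(X >= a) <= E[X]/a
P(X >= 9) <= 5/9

5/9


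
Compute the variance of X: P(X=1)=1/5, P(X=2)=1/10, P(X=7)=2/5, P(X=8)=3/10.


E[X] = 28/5, E[X^2] = 197/5
Var(X) = E[X^2] - (E[X])^2 = 197/5 - (28/5)^2 = 201/25

201/25


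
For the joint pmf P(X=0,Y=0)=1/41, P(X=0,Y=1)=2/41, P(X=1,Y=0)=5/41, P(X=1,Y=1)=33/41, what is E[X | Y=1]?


P(Y=1) = 35/41
E[X|Y=1] = (0*2 + 1*33)/35 = 33/35

33/35


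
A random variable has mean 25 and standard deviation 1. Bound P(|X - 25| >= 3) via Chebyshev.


k = 3/1 = 3
Chebyshev: P(|X-mu| >= k*sigma) <= 1/k^2 = 1/3^2 = 1/9

1/9


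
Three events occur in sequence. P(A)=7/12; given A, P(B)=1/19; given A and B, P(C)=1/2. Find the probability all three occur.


P(A∩B∩C) = P(A) * P(B|A) * P(C|A∩B)
= 7/12 * 1/19 * 1/2
= 7/228 * 1/2 = 7/456

7/456


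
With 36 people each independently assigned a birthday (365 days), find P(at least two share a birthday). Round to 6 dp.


P(all different) = prod((365-i)/365 for i=0..35) = 0.167818
P(at least one match) = 1 - 0.167818 = 0.832182

0.832182


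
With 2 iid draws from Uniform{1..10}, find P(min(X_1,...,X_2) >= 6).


P(min >= 6) = P(all X_i >= 6) = (P(X_1 >= 6))^2
= (5/10)^2 = (1/2)^2 = 1/4

1/4


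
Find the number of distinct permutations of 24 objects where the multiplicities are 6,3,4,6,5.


24! = 620448401733239439360000
Denominator: 6!=720 * 3!=6 * 4!=24 * 6!=720 * 5!=120
Coefficient = 620448401733239439360000 / 8957952000 = 69262304791680

69262304791680


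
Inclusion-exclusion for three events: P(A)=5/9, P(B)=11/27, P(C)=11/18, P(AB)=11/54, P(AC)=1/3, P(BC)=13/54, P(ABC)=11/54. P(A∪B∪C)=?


P(A∪B∪C) = P(A)+P(B)+P(C) - P(AB)-P(AC)-P(BC) + P(ABC)
= 5/9+11/27+11/18 - 11/54-1/3-13/54 + 11/54
= 1

1


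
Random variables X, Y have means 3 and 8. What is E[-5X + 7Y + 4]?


E[-5X + 7Y + 4] = -5*E[X] + 7*E[Y] + 4
= (-5)*(3) + (7)*(8) + (4)
= -15 + 56 + 4 = 45

45


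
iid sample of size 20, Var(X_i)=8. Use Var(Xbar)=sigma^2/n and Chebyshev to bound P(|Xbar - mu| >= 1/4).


Var(Xbar) = Var(X)/n = 8/20
Chebyshev: P(|Xbar-mu| >= 1/4) <= Var(Xbar)/(1/4)^2 = (2/5)/(1/16) = 32/5
Bound exceeds 1, so trivial bound: 1

1


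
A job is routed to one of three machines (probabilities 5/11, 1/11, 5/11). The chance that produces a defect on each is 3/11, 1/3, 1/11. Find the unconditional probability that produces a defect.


P(A) = P(A|B1)P(B1) + P(A|B2)P(B2) + P(A|B3)P(B3)
= 3/11*5/11 + 1/3*1/11 + 1/11*5/11
= 15/121 + 1/33 + 5/121 = 71/363

71/363


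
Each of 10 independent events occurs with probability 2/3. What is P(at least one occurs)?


P(at least one) = 1 - P(none)
P(none) = (1 - 2/3)^10 = (1/3)^10 = 1/59049
P(at least one) = 1 - 1/59049 = 59048/59049

59048/59049


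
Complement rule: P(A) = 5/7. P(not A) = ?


P(A') = 1 - P(A) = 1 - 5/7 = 2/7

2/7


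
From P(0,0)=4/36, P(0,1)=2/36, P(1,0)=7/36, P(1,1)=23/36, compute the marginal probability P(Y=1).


P(Y=1) = P(0,1)+P(1,1) = 2/36 + 23/36 = 25/36

25/36


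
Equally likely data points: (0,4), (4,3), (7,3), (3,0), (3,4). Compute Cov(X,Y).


E[X]=17/5, E[Y]=14/5, E[XY]=9
Cov(X,Y) = E[XY] - E[X]E[Y] = 9 - 17/5*14/5 = -13/25

-13/25


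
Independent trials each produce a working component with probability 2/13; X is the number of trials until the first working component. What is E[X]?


For geometric (trials until first success), E[X] = 1/p = 1/(2/13) = 13/2

13/2


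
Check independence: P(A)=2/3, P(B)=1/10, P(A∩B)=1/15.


P(A)*P(B) = 2/3*1/10 = 1/15
P(A∩B) = 1/15, which equals P(A)P(B), so independent

Yes, A and B are independent


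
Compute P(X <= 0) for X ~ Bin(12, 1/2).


P(X<=0) = P(X=0)
= 1/4096
= 1/4096

1/4096


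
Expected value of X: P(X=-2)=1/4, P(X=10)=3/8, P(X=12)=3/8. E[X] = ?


E[X] = sum(x * P(x))
= -2*1/4 + 10*3/8 + 12*3/8
= 31/4

31/4


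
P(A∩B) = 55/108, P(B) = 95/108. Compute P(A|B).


P(A|B) = P(A∩B)/P(B) = (55/108)/(95/108) = 55/95 = 11/19

11/19


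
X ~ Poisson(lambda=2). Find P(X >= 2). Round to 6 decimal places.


P(X>=2) = 1 - P(X<=1) = 1 - (e^(-2)*2^0/0! + e^(-2)*2^1/1!)
≈ 1 - (0.1353352832 + 0.2706705665)
= 1 - 0.4060058497 = 0.5939941503
≈ 0.593994

0.593994


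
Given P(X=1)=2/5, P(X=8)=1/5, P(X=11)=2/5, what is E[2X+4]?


E[2X+4] = sum(g(x)*P(x))
= 6*2/5 + 20*1/5 + 26*2/5
= 84/5

84/5


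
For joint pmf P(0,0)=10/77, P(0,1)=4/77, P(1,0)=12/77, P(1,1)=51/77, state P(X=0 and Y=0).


Read from table: P(X=0, Y=0) = 10/77

10/77
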